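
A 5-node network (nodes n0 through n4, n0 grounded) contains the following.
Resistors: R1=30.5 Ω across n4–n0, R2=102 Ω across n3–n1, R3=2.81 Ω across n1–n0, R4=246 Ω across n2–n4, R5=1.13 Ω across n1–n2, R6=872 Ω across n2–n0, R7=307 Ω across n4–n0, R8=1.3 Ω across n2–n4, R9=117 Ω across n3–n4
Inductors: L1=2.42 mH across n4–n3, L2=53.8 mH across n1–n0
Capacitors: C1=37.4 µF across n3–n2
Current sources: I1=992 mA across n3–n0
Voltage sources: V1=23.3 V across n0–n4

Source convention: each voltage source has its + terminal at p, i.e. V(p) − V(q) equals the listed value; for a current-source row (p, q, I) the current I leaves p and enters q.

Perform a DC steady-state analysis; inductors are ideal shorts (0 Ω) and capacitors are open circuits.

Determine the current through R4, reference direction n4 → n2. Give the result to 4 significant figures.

-0.05058 A

Apply KCL at each of the 4 non-ground nodes and solve the resulting linear system.
Node n1: branches {R2, R3, L2, R5} → V_1 = 0.000
Node n2: branches {C1, R4, R5, R6, R8} → V_2 = -10.86
Node n3: branches {R2, L1, C1, I1, R9} → V_3 = -23.30
Node n4: branches {R1, L1, R4, R7, R8, R9, V1} → V_4 = -23.30
Source currents: i(L1)=0.7636, i(L2)=-9.837, i(V1)=-9.698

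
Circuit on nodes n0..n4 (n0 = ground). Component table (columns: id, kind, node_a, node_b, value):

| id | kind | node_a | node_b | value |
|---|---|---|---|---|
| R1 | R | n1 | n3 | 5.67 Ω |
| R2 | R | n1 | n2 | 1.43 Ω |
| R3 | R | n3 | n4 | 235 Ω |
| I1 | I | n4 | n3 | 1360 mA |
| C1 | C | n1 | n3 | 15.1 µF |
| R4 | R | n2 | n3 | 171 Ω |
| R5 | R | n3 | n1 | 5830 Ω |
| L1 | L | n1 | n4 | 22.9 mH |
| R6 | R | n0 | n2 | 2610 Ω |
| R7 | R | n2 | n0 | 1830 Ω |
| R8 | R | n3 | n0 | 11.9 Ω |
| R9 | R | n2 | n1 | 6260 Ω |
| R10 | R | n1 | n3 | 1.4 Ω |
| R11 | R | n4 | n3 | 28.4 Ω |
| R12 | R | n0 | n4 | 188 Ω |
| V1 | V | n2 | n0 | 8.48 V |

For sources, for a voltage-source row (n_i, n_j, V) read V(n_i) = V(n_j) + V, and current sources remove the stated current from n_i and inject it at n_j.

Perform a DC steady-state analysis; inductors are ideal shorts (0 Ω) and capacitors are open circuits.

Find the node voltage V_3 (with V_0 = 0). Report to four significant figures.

8.170 V

MNA unknowns: 4 node voltages V₁..V_4 plus 2 source currents (L1, V1)
R1: Y=0.1764 on G[1,3]
R2: Y=0.6993 on G[1,2]
R3: Y=0.004255 on G[3,4]
I1: z[4]−=1.36, z[3]+=1.36
C1: Y=0.000 on G[1,3]
R4: Y=0.005848 on G[2,3]
R5: Y=0.0001715 on G[3,1]
L1: row V1−V4=0, i_L1 at 1,4
R6: Y=0.0003831 on G[0,2]
R7: Y=0.0005464 on G[2,0]
R8: Y=0.08403 on G[3,0]
R9: Y=0.0001597 on G[2,1]
R10: Y=0.7143 on G[1,3]
R11: Y=0.03521 on G[4,3]
R12: Y=0.005319 on G[0,4]
V1: row V2−V0=8.48, i_V1 at 2,0
solve → V1=7.444, V2=8.480, V3=8.170, V4=7.444
aux → i_L1=1.371, i_V1=-0.7341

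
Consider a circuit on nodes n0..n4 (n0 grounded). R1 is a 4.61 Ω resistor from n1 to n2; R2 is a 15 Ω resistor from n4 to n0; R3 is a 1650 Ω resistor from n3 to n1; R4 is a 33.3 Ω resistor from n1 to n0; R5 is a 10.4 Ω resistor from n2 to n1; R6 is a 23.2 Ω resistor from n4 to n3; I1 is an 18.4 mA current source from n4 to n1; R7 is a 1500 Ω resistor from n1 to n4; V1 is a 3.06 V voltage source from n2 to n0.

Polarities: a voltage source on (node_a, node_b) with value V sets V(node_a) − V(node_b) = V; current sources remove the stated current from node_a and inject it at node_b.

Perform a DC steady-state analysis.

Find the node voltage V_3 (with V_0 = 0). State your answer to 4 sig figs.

Apply KCL at each of the 4 non-ground nodes and solve the resulting linear system.
Node n1: branches {R1, R3, R4, R5, I1, R7} → V_1 = 2.835
Node n2: branches {R1, R5, V1} → V_2 = 3.060
Node n3: branches {R3, R6} → V_3 = -0.1758
Node n4: branches {R2, R6, I1, R7} → V_4 = -0.2181
Source currents: i(V1)=-0.07058

-0.1758 V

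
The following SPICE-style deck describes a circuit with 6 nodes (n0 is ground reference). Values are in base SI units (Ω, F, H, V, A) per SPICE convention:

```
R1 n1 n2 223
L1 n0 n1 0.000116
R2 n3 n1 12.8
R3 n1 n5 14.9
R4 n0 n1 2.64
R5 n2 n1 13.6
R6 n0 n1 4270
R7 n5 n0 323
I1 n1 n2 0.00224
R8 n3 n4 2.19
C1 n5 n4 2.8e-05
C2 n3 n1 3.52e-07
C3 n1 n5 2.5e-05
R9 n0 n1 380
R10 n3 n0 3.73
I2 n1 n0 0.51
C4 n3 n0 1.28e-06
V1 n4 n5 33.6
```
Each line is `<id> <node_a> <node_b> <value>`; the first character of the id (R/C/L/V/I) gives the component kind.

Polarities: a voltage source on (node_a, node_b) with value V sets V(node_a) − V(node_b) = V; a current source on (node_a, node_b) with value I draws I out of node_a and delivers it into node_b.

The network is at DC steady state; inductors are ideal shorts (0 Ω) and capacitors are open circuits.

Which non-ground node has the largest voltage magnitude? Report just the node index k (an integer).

MNA unknowns: 5 node voltages V₁..V_5 plus 2 source currents (L1, V1)
R1: Y=0.004484 on G[1,2]
L1: row V0−V1=0, i_L1 at 0,1
R2: Y=0.07812 on G[3,1]
R3: Y=0.06711 on G[1,5]
R4: Y=0.3788 on G[0,1]
R5: Y=0.07353 on G[2,1]
R6: Y=0.0002342 on G[0,1]
R7: Y=0.003096 on G[5,0]
I1: z[1]−=0.00224, z[2]+=0.00224
R8: Y=0.4566 on G[3,4]
C1: Y=0.000 on G[5,4]
C2: Y=0.000 on G[3,1]
C3: Y=0.000 on G[1,5]
R9: Y=0.002632 on G[0,1]
R10: Y=0.2681 on G[3,0]
I2: z[1]−=0.51, z[0]+=0.51
C4: Y=0.000 on G[3,0]
V1: row V4−V5=33.6, i_V1 at 4,5
solve → V1=0.000, V2=0.02871, V3=5.023, V4=8.831, V5=-24.77
aux → i_L1=1.780, i_V1=-1.739

5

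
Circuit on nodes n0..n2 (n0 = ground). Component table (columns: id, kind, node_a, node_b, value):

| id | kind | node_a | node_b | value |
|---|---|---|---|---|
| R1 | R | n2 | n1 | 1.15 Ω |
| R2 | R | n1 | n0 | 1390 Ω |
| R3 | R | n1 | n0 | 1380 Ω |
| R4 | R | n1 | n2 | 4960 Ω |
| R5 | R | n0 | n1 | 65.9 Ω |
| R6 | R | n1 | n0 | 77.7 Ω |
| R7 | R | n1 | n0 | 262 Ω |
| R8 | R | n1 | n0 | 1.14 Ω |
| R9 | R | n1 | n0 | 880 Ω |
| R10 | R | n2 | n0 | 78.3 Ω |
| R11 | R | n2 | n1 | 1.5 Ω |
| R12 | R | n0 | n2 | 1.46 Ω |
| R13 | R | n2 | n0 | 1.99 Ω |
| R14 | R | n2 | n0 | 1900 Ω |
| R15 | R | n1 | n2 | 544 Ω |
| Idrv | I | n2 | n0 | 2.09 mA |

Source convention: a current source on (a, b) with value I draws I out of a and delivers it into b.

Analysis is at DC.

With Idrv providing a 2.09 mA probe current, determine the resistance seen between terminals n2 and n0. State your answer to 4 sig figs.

Apply KCL at each of the 2 non-ground nodes and solve the resulting linear system.
Node n1: branches {R1, R2, R3, R4, R5, R6, R7, R8, R9, R11, R15} → V_1 = -0.0007401
Node n2: branches {R1, R4, R10, R11, R12, R13, R14, R15, Idrv} → V_2 = -0.001179

R_eq = 0.5640 Ω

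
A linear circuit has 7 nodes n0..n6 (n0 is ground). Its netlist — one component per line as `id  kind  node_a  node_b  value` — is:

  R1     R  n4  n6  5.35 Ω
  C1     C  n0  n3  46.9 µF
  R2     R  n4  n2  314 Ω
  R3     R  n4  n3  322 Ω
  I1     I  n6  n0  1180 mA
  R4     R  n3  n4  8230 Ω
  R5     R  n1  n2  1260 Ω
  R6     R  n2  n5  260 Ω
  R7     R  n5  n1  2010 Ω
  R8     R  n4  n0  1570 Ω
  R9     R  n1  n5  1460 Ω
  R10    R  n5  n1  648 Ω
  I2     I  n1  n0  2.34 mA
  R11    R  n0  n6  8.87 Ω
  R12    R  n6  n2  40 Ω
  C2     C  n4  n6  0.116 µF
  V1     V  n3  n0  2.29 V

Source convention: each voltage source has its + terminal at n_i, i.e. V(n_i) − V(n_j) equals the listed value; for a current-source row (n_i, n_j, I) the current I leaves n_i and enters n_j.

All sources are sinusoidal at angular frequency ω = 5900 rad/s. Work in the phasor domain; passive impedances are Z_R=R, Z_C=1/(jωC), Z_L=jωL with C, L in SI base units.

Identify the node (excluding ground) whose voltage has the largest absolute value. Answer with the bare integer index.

1

Apply KCL at each of the 6 non-ground nodes and solve the resulting linear system.
Node n1: branches {R5, R7, R9, R10, I2} → V_1 = -11.12-6.725e-05j
Node n2: branches {R2, R5, R6, R12} → V_2 = -10.14-6.725e-05j
Node n3: branches {C1, R3, R4, V1} → V_3 = 2.290+0.000j
Node n4: branches {R1, R2, R3, R4, R8, C2} → V_4 = -9.846-0.0008142j
Node n5: branches {R6, R7, R9, R10} → V_5 = -10.55-6.725e-05j
Node n6: branches {R1, I1, R11, R12, C2} → V_6 = -10.08+2.791e-05j
Source currents: i(V1)=-0.03916-0.6337j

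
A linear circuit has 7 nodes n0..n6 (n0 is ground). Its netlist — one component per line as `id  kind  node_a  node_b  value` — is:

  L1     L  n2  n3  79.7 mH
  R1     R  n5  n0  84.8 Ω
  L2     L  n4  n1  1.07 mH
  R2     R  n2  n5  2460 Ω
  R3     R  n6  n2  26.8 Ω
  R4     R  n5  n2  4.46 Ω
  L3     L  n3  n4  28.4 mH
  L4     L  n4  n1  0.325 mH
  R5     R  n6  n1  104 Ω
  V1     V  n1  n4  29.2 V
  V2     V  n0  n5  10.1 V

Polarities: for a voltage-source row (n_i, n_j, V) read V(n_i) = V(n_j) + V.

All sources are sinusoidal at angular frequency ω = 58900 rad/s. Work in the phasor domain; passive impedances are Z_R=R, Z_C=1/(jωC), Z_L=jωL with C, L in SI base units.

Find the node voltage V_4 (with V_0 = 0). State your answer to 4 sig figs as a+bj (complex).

Apply KCL at each of the 6 non-ground nodes and solve the resulting linear system.
Node n1: branches {L2, L4, R5, V1} → V_1 = -10.09-0.5996j
Node n2: branches {L1, R2, R3, R4} → V_2 = -10.10+0.000j
Node n3: branches {L1, L3} → V_3 = -31.62-0.4421j
Node n4: branches {L2, L3, L4, V1} → V_4 = -39.29-0.5996j
Node n5: branches {R1, R2, R4, V2} → V_5 = -10.10+0.000j
Node n6: branches {R3, R5} → V_6 = -10.10-0.1229j
Source currents: i(V1)=-9.417e-05+1.993j, i(V2)=-0.1191+0.000j

-39.29-0.5996j V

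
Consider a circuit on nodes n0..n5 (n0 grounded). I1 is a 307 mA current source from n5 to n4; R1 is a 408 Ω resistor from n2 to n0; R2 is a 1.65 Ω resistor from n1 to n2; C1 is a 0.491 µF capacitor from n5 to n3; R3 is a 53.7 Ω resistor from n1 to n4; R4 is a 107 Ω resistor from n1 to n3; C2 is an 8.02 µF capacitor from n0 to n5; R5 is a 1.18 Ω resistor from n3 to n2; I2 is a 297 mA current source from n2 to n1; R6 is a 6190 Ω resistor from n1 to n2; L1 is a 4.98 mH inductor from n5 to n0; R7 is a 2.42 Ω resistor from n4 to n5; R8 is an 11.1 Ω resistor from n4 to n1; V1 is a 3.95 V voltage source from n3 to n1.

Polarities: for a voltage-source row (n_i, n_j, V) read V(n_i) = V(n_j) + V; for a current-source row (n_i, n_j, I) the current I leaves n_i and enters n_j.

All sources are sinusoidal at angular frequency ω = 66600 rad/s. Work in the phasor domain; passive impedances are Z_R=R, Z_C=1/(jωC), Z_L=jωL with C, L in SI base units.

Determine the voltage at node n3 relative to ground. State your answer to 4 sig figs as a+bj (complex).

Apply KCL at each of the 5 non-ground nodes and solve the resulting linear system.
Node n1: branches {R2, R3, R4, I2, R6, R8, V1} → V_1 = 0.1169-1.490j
Node n2: branches {R1, R2, R5, I2, R6} → V_2 = 2.212-1.487j
Node n3: branches {C1, R4, R5, V1} → V_3 = 4.067-1.490j
Node n4: branches {I1, R3, R7, R8} → V_4 = 0.6180-0.3023j
Node n5: branches {I1, C1, C2, L1, R7} → V_5 = 0.006864+0.01021j
Source currents: i(V1)=-1.658-0.1306j

4.067-1.490j V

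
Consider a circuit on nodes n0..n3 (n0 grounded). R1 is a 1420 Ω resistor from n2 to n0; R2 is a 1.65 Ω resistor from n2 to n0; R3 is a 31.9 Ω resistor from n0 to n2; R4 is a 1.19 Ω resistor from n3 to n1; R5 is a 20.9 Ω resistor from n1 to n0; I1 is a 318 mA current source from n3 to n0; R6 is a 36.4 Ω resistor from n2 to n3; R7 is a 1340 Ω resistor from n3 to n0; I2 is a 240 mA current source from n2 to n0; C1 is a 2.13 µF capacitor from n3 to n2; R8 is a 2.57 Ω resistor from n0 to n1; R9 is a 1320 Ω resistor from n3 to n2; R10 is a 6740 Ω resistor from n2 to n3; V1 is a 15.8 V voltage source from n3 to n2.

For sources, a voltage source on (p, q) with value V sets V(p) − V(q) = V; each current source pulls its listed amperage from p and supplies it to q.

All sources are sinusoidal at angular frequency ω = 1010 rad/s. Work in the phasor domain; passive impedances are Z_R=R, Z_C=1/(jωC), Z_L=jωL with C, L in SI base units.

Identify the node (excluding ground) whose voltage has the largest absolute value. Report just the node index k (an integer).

3

Apply KCL at each of the 3 non-ground nodes and solve the resulting linear system.
Node n1: branches {R4, R5, R8} → V_1 = 6.764+0.000j
Node n2: branches {R1, R2, R3, R6, I2, C1, R9, R10, V1} → V_2 = -5.518+0.000j
Node n3: branches {R4, I1, R6, R7, C1, R9, R10, V1} → V_3 = 10.28+0.000j
Source currents: i(V1)=-3.730-0.03399j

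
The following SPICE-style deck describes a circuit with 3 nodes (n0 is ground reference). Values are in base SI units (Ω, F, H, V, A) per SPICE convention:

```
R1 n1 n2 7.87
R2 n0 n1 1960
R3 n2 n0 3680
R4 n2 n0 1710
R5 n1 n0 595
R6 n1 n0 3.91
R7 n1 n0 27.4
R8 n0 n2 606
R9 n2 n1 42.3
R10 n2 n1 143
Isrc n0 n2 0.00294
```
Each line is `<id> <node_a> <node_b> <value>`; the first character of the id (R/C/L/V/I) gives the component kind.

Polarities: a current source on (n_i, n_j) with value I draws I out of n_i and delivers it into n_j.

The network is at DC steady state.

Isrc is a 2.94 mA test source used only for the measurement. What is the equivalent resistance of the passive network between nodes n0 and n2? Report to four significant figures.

R_eq = 9.505 Ω

Apply KCL at each of the 2 non-ground nodes and solve the resulting linear system.
Node n1: branches {R1, R2, R5, R6, R7, R9, R10} → V_1 = 0.009747
Node n2: branches {R1, R3, R4, R8, R9, R10, Isrc} → V_2 = 0.02795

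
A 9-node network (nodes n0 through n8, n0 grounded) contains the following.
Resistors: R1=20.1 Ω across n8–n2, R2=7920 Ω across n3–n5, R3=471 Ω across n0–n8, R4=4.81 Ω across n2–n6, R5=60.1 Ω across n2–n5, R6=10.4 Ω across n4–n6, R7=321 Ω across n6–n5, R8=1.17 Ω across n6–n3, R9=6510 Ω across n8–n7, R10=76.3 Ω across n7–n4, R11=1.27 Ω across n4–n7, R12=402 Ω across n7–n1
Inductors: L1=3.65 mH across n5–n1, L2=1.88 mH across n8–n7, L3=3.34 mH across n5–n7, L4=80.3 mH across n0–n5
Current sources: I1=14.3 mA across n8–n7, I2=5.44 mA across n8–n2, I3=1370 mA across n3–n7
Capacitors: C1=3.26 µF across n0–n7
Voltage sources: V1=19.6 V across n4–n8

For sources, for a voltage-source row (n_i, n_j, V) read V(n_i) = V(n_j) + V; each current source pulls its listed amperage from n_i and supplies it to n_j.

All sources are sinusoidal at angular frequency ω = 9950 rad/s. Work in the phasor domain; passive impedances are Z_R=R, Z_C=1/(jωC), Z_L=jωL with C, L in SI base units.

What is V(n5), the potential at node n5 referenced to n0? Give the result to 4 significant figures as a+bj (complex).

MNA unknowns: 8 node voltages V₁..V_8 plus 1 source current (V1)
R1: Y=0.04975+0.000j on G[8,2]
L1: Y=0.000-0.02753j on G[5,1]
I1: z[8]−=0.0143, z[7]+=0.0143
I2: z[8]−=0.00544, z[2]+=0.00544
R2: Y=0.0001263+0.000j on G[3,5]
L2: Y=0.000-0.05346j on G[8,7]
C1: Y=0.000+0.03244j on G[0,7]
R3: Y=0.002123+0.000j on G[0,8]
R4: Y=0.2079+0.000j on G[2,6]
R5: Y=0.01664+0.000j on G[2,5]
L3: Y=0.000-0.03009j on G[5,7]
R6: Y=0.09615+0.000j on G[4,6]
L4: Y=0.000-0.001252j on G[0,5]
R7: Y=0.003115+0.000j on G[6,5]
I3: z[3]−=1.37, z[7]+=1.37
R8: Y=0.8547+0.000j on G[6,3]
R9: Y=0.0001536+0.000j on G[8,7]
R10: Y=0.01311+0.000j on G[7,4]
R11: Y=0.7874+0.000j on G[4,7]
R12: Y=0.002488+0.000j on G[7,1]
V1: row V4−V8=19.6, i_V1 at 4,8
solve → V1=-4.247-8.568j, V2=-15.73-4.025j, V3=-17.12-3.824j, V4=-1.199-3.215j, V5=-3.627-8.958j, V6=-15.51-3.823j, V7=0.07050-1.707j, V8=-20.80-3.215j
aux → i_V1=-0.3603+1.149j

-3.627-8.958j V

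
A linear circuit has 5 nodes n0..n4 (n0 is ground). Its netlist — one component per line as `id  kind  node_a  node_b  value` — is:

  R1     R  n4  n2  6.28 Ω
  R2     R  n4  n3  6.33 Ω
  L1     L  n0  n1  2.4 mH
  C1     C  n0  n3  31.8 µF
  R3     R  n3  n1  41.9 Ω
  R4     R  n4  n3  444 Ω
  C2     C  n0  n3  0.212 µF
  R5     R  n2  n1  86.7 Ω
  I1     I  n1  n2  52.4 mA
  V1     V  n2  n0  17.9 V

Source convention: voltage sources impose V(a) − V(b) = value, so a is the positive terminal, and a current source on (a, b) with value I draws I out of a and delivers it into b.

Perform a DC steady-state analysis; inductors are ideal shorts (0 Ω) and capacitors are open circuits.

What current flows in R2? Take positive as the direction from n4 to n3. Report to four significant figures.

0.3243 A

Apply KCL at each of the 4 non-ground nodes and solve the resulting linear system.
Node n1: branches {L1, R3, R5, I1} → V_1 = 0.000
Node n2: branches {R1, R5, I1, V1} → V_2 = 17.90
Node n3: branches {R2, C1, R3, R4, C2} → V_3 = 13.78
Node n4: branches {R1, R2, R4} → V_4 = 15.83
Source currents: i(L1)=-0.4830, i(V1)=-0.4830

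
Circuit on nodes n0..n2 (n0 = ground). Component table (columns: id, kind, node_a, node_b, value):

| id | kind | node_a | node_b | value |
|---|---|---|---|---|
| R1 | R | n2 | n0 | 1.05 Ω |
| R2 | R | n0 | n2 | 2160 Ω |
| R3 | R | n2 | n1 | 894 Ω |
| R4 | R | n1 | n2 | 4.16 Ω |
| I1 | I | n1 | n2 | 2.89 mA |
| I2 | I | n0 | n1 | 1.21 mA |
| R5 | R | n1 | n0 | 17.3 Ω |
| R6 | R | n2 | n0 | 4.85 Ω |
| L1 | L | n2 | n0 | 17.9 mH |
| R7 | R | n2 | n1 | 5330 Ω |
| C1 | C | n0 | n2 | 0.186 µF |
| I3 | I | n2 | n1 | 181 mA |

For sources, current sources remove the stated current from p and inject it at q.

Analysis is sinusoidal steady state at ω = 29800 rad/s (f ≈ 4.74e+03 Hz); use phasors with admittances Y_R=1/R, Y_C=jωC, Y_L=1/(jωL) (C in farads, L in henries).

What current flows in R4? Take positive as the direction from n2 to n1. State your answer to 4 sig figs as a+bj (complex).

-0.1452+3.910e-06j A

MNA unknowns: 2 node voltages V₁..V_2
R1: Y=0.9524+0.000j on G[2,0]
R2: Y=0.0004630+0.000j on G[0,2]
R3: Y=0.001119+0.000j on G[2,1]
R4: Y=0.2404+0.000j on G[1,2]
I1: z[1]−=0.00289, z[2]+=0.00289
I2: z[0]−=0.00121, z[1]+=0.00121
R5: Y=0.05780+0.000j on G[1,0]
R6: Y=0.2062+0.000j on G[2,0]
L1: Y=0.000-0.001875j on G[2,0]
R7: Y=0.0001876+0.000j on G[2,1]
C1: Y=0.000+0.005543j on G[0,2]
I3: z[2]−=0.181, z[1]+=0.181
solve → V1=0.5764+6.801e-05j, V2=-0.02770+8.428e-05j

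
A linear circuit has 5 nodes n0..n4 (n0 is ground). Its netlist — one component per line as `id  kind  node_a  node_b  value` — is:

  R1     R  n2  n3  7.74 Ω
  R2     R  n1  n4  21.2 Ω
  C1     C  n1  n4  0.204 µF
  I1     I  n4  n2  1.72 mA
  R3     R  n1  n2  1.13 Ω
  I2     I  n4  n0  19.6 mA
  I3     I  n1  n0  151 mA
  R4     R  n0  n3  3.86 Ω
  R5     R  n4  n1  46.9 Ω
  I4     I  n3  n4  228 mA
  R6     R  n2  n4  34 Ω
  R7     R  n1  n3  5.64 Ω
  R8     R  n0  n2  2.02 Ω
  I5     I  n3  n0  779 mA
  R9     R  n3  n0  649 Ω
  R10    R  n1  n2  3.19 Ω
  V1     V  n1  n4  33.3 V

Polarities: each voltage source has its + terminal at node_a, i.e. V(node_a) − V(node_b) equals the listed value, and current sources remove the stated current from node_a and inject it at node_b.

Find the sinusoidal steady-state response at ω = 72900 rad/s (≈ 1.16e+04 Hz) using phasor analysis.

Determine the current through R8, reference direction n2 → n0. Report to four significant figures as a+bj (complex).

-0.4161+0.000j A

MNA unknowns: 4 node voltages V₁..V_4 plus 1 source current (V1)
R1: Y=0.1292+0.000j on G[2,3]
R2: Y=0.04717+0.000j on G[1,4]
C1: Y=0.000+0.01487j on G[1,4]
I1: z[4]−=0.00172, z[2]+=0.00172
R3: Y=0.8850+0.000j on G[1,2]
I2: z[4]−=0.0196, z[0]+=0.0196
I3: z[1]−=0.151, z[0]+=0.151
R4: Y=0.2591+0.000j on G[0,3]
R5: Y=0.02132+0.000j on G[4,1]
I4: z[3]−=0.228, z[4]+=0.228
R6: Y=0.02941+0.000j on G[2,4]
R7: Y=0.1773+0.000j on G[1,3]
R8: Y=0.4950+0.000j on G[0,2]
I5: z[3]−=0.779, z[0]+=0.779
R9: Y=0.001541+0.000j on G[3,0]
R10: Y=0.3135+0.000j on G[1,2]
V1: row V1−V4=33.3, i_V1 at 1,4
solve → V1=-0.2561+0.000j, V2=-0.8405+0.000j, V3=-2.047+0.000j, V4=-33.56+0.000j
aux → i_V1=-3.450-0.4952j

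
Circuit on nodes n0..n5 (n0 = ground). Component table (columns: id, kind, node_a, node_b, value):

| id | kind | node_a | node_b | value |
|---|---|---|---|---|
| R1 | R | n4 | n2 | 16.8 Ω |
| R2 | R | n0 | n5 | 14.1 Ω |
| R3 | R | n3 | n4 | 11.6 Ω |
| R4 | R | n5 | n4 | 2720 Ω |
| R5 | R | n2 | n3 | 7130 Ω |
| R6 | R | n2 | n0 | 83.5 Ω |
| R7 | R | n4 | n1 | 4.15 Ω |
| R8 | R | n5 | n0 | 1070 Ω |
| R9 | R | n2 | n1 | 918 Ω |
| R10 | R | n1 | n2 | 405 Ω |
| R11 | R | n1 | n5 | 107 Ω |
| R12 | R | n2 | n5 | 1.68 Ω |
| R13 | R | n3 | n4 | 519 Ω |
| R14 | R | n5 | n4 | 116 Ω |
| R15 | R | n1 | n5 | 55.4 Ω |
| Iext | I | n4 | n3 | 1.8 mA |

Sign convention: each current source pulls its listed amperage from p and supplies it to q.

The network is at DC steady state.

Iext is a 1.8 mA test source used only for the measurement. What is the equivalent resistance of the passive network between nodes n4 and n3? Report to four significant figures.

R_eq = 11.33 Ω

MNA unknowns: 5 node voltages V₁..V_5
R1: Y=0.05952 on G[4,2]
R2: Y=0.07092 on G[0,5]
R3: Y=0.08621 on G[3,4]
R4: Y=0.0003676 on G[5,4]
R5: Y=0.0001403 on G[2,3]
R6: Y=0.01198 on G[2,0]
R7: Y=0.2410 on G[4,1]
R8: Y=0.0009346 on G[5,0]
R9: Y=0.001089 on G[2,1]
R10: Y=0.002469 on G[1,2]
R11: Y=0.009346 on G[1,5]
R12: Y=0.5952 on G[2,5]
R13: Y=0.001927 on G[3,4]
R14: Y=0.008621 on G[5,4]
R15: Y=0.01805 on G[1,5]
Iext: z[4]−=0.0018, z[3]+=0.0018
solve → V1=-2.567e-05, V2=1.352e-06, V3=0.02036, V4=-2.896e-05, V5=-2.254e-07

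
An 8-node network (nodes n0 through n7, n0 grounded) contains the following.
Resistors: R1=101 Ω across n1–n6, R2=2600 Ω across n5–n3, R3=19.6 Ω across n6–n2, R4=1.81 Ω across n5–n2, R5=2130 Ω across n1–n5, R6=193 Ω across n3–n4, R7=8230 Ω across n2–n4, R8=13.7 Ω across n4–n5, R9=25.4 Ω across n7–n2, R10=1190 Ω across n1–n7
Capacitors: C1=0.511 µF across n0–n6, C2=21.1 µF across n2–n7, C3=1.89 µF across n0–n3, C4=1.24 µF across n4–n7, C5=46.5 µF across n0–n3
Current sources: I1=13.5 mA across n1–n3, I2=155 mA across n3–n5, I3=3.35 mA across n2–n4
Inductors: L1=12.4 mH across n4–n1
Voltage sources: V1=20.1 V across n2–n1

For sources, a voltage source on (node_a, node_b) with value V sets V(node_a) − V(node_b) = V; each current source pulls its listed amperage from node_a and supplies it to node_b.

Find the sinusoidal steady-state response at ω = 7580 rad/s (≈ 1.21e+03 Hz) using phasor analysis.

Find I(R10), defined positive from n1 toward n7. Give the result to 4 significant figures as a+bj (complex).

-0.01678-0.0002434j A

Element admittances at ω=7580 rad/s:
  Y(R1) = 0.009901+0.000j S between n1,n6
  Y(C1) = 0.000+0.003873j S between n0,n6
  I1: injects 0.0135 A into n3 (from n1)
  Y(C2) = 0.000+0.1599j S between n2,n7
  Y(L1) = 0.000-0.01064j S between n4,n1
  Y(R2) = 0.0003846+0.000j S between n5,n3
  Y(R3) = 0.05102+0.000j S between n6,n2
  Y(R4) = 0.5525+0.000j S between n5,n2
  Y(R5) = 0.0004695+0.000j S between n1,n5
  Y(C3) = 0.000+0.01433j S between n0,n3
  Y(C4) = 0.000+0.009399j S between n4,n7
  Y(R6) = 0.005181+0.000j S between n3,n4
  Y(R7) = 0.0001215+0.000j S between n2,n4
  Y(R8) = 0.07299+0.000j S between n4,n5
  I2: injects 0.155 A into n5 (from n3)
  Y(R9) = 0.03937+0.000j S between n7,n2
  I3: injects 0.00335 A into n4 (from n2)
  Y(R10) = 0.0008403+0.000j S between n1,n7
  Y(C5) = 0.000+0.3525j S between n0,n3
  V1: constraint V(n2)−V(n1) = 20.1
Assemble and solve the 8×8 MNA system:
  V(n1)=-3.103-12.56j  V(n2)=17.00-12.56j  V(n3)=-0.1360+0.1413j  V(n4)=15.90-8.579j  V(n5)=17.09-12.09j  V(n6)=12.88-13.38j  V(n7)=16.87-12.27j
  i(V1)=-0.2133+0.2098j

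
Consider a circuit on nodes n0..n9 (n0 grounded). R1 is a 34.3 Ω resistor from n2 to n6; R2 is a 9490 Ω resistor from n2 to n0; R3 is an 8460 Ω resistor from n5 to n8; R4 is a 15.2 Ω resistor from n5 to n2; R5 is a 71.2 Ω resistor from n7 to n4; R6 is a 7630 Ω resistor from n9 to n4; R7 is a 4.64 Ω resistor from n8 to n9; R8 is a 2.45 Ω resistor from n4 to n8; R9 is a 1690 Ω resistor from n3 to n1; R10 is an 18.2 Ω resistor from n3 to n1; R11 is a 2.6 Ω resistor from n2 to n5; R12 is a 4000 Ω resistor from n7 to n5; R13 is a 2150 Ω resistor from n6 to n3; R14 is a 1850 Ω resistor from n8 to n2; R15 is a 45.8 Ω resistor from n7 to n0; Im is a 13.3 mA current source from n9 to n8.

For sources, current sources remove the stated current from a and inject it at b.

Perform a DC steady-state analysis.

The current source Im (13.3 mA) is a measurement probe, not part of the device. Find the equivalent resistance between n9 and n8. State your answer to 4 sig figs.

Apply KCL at each of the 9 non-ground nodes and solve the resulting linear system.
Node n1: branches {R9, R10} → V_1 = 1.259e-05
Node n2: branches {R1, R2, R4, R11, R14} → V_2 = 1.259e-05
Node n3: branches {R9, R10, R13} → V_3 = 1.259e-05
Node n4: branches {R5, R6, R8} → V_4 = -3.804e-07
Node n5: branches {R3, R4, R11, R12} → V_5 = 1.259e-05
Node n6: branches {R1, R13} → V_6 = 1.259e-05
Node n7: branches {R5, R12, R15} → V_7 = -6.077e-08
Node n8: branches {R3, R7, R8, R14, Im} → V_8 = 1.941e-05
Node n9: branches {R6, R7, Im} → V_9 = -0.06166

R_eq = 4.637 Ω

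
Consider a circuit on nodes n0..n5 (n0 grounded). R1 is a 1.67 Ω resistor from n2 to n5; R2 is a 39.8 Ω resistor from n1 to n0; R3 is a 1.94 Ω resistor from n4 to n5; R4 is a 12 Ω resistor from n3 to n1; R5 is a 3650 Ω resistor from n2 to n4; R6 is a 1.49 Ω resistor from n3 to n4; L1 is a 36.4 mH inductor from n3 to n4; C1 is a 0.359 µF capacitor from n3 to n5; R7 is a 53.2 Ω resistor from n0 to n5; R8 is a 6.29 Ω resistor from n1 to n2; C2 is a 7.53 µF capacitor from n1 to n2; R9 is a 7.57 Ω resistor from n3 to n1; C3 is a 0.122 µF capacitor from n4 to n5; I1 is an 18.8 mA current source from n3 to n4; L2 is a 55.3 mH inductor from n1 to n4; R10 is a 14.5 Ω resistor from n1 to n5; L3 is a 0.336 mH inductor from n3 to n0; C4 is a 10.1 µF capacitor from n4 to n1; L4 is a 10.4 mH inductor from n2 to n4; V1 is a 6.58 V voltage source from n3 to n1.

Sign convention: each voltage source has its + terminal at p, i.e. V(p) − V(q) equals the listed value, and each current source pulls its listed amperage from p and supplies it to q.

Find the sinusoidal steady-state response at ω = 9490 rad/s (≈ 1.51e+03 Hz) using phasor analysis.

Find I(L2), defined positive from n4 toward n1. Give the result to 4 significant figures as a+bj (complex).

Apply KCL at each of the 5 non-ground nodes and solve the resulting linear system.
Node n1: branches {R2, R4, R8, C2, R9, L2, R10, C4, V1} → V_1 = -6.532+0.6816j
Node n2: branches {R1, R5, R8, C2, L4} → V_2 = -3.543-0.2589j
Node n3: branches {R4, R6, L1, C1, R9, I1, L3, V1} → V_3 = 0.04791+0.6816j
Node n4: branches {R3, R5, R6, L1, C3, I1, L2, C4, L4} → V_4 = -1.164-0.07209j
Node n5: branches {R1, R3, C1, R7, C3, R10} → V_5 = -2.641-0.1117j
Source currents: i(V1)=-2.463-0.4965j

-0.001436-0.01023j A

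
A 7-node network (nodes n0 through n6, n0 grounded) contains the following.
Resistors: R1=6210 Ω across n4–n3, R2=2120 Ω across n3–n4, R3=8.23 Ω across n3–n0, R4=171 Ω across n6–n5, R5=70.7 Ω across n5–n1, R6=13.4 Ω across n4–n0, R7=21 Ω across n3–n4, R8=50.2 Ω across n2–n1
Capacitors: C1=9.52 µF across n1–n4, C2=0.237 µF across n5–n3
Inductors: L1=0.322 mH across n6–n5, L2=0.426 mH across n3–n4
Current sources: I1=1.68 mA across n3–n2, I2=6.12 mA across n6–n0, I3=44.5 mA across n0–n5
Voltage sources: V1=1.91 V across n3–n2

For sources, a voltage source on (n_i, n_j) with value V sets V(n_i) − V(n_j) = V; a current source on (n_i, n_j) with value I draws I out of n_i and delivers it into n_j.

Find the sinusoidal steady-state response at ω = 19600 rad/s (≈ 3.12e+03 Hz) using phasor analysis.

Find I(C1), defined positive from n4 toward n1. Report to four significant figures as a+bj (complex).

Apply KCL at each of the 6 non-ground nodes and solve the resulting linear system.
Node n1: branches {C1, R5, R8} → V_1 = 0.1341-0.06341j
Node n2: branches {I1, R8, V1} → V_2 = -1.705+0.04671j
Node n3: branches {R1, R2, R3, I1, C2, R7, L2, V1} → V_3 = 0.2048+0.04671j
Node n4: branches {R1, R2, C1, R6, R7, L2} → V_4 = 0.1809-0.07606j
Node n5: branches {L1, R4, R5, C2, I3} → V_5 = 2.558-0.8361j
Node n6: branches {L1, R4, I2} → V_6 = 2.556-0.8747j
Source currents: i(V1)=-0.03832+0.002194j

0.002360+0.008736j A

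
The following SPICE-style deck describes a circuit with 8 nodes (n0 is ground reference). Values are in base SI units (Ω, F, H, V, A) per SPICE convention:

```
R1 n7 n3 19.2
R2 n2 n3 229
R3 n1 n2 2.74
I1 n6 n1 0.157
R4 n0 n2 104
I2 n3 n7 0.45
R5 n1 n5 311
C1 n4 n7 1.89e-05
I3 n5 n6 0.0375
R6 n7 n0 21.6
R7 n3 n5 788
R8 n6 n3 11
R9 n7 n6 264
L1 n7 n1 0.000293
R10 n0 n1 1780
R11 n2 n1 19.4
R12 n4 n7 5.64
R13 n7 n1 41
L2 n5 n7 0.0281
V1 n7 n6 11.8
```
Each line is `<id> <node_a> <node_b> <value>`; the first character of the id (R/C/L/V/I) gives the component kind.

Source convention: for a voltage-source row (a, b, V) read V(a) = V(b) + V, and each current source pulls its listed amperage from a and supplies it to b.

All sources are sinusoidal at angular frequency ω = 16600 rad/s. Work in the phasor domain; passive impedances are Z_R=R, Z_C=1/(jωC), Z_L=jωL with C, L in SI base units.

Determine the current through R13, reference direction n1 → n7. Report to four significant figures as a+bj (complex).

Apply KCL at each of the 7 non-ground nodes and solve the resulting linear system.
Node n1: branches {R3, I1, R5, L1, R10, R11, R13} → V_1 = 0.1325+0.3131j
Node n2: branches {R2, R3, R4, R11} → V_2 = 0.02343+0.3020j
Node n3: branches {R1, R2, I2, R7, R8} → V_3 = -10.33-0.09101j
Node n4: branches {C1, R12} → V_4 = -0.006473-0.06652j
Node n5: branches {R5, I3, R7, L2} → V_5 = -9.213-4.202j
Node n6: branches {I1, I3, R8, R9, V1} → V_6 = -11.81-0.06652j
Node n7: branches {R1, I2, C1, R6, R9, L1, R12, R13, L2, V1} → V_7 = -0.006473-0.06652j
Source currents: i(V1)=-0.05948+0.002226j

0.003390+0.009259j A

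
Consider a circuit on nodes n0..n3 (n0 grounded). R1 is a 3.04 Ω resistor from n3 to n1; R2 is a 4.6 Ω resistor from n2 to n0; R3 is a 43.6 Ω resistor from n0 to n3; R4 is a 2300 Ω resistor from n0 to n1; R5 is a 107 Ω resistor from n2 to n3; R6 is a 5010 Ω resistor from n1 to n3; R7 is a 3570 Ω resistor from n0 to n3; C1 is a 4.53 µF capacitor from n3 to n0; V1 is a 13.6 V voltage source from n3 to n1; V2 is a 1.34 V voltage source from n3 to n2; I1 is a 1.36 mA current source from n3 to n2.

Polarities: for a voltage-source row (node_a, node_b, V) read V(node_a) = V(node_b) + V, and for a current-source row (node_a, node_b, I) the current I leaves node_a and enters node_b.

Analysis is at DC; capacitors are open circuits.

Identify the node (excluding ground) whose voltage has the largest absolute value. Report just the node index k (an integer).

Apply KCL at each of the 3 non-ground nodes and solve the resulting linear system.
Node n1: branches {R1, R4, R6, V1} → V_1 = -12.37
Node n2: branches {R2, R5, V2, I1} → V_2 = -0.1069
Node n3: branches {R1, R3, R5, R6, R7, C1, V1, V2, I1} → V_3 = 1.233
Source currents: i(V1)=-4.482, i(V2)=-0.03713

1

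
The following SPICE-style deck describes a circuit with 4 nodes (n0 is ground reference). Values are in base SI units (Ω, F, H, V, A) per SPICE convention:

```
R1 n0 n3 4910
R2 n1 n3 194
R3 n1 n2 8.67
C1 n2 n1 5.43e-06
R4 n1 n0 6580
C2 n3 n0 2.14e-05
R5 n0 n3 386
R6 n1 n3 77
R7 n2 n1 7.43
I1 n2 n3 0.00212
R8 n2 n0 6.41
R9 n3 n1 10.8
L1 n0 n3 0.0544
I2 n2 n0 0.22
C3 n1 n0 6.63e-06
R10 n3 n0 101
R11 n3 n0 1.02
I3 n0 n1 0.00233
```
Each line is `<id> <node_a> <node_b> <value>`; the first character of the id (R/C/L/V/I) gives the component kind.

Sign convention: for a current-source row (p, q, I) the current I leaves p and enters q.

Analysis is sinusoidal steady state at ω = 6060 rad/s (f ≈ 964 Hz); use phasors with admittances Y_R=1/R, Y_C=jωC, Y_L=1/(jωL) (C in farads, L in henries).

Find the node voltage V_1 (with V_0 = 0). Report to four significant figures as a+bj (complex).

-0.6581+0.1199j V

Element admittances at ω=6060 rad/s:
  Y(R1) = 0.0002037+0.000j S between n0,n3
  Y(R2) = 0.005155+0.000j S between n1,n3
  Y(R3) = 0.1153+0.000j S between n1,n2
  Y(C1) = 0.000+0.03291j S between n2,n1
  Y(R4) = 0.0001520+0.000j S between n1,n0
  Y(C2) = 0.000+0.1297j S between n3,n0
  Y(R5) = 0.002591+0.000j S between n0,n3
  Y(R6) = 0.01299+0.000j S between n1,n3
  Y(R7) = 0.1346+0.000j S between n2,n1
  I1: injects 0.00212 A into n3 (from n2)
  Y(R8) = 0.1560+0.000j S between n2,n0
  Y(R9) = 0.09259+0.000j S between n3,n1
  Y(L1) = 0.000-0.003033j S between n0,n3
  I2: injects 0.22 A into n0 (from n2)
  Y(C3) = 0.000+0.04018j S between n1,n0
  Y(R10) = 0.009901+0.000j S between n3,n0
  Y(R11) = 0.9804+0.000j S between n3,n0
  I3: injects 0.00233 A into n1 (from n0)
Assemble and solve the 3×3 MNA system:
  V(n1)=-0.6581+0.1199j  V(n2)=-0.9541+0.09783j  V(n3)=-0.06190+0.01913j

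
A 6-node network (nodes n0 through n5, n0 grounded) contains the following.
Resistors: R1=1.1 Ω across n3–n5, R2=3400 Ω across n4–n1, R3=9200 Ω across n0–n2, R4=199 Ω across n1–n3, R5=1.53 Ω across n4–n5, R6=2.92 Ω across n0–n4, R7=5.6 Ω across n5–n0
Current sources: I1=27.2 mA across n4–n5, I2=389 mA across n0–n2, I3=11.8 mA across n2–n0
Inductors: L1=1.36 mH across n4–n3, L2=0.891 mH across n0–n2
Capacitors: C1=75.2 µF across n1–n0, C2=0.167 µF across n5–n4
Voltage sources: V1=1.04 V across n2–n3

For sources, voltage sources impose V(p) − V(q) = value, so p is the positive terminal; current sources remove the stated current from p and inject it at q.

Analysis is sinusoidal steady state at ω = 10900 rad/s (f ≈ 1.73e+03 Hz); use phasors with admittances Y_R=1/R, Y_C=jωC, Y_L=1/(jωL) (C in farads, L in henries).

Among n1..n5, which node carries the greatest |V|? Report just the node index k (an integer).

2

Apply KCL at each of the 5 non-ground nodes and solve the resulting linear system.
Node n1: branches {R2, R4, C1} → V_1 = 0.005080-0.006236j
Node n2: branches {R3, I2, I3, L2, V1} → V_2 = 2.035+0.8034j
Node n3: branches {R1, L1, R4, V1} → V_3 = 0.9949+0.8034j
Node n4: branches {R2, I1, L1, R5, R6, C2} → V_4 = 0.4727+0.3185j
Node n5: branches {R1, I1, R5, R7, C2} → V_5 = 0.7127+0.5388j
Source currents: i(V1)=0.2943+0.2094j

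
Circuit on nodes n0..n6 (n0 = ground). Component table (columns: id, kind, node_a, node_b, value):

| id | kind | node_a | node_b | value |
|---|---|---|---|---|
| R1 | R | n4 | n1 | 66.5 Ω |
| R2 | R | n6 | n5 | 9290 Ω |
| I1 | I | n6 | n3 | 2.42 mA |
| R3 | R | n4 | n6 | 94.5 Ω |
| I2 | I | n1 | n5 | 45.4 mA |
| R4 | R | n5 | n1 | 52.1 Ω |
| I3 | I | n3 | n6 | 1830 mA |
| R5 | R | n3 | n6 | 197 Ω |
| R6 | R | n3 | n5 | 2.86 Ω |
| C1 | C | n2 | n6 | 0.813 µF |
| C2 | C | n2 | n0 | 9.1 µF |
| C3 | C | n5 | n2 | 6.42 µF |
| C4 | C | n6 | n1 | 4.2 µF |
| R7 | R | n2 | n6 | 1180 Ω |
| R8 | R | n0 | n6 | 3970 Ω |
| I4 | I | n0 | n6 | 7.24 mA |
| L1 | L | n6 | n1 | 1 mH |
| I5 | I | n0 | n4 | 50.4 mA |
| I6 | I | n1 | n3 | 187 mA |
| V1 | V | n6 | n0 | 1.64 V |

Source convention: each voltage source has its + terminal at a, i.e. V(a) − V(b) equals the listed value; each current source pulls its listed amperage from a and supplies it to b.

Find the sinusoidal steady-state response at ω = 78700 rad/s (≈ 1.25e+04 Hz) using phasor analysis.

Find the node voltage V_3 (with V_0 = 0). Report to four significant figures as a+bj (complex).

Element admittances at ω=78700 rad/s:
  Y(R1) = 0.01504+0.000j S between n4,n1
  Y(R2) = 0.0001076+0.000j S between n6,n5
  I1: injects 0.00242 A into n3 (from n6)
  Y(R3) = 0.01058+0.000j S between n4,n6
  I2: injects 0.0454 A into n5 (from n1)
  Y(R4) = 0.01919+0.000j S between n5,n1
  I3: injects 1.83 A into n6 (from n3)
  Y(R5) = 0.005076+0.000j S between n3,n6
  Y(R6) = 0.3497+0.000j S between n3,n5
  Y(C1) = 0.000+0.06398j S between n2,n6
  Y(C2) = 0.000+0.7162j S between n2,n0
  Y(C3) = 0.000+0.5053j S between n5,n2
  Y(C4) = 0.000+0.3305j S between n6,n1
  Y(R7) = 0.0008475+0.000j S between n2,n6
  Y(R8) = 0.0002519+0.000j S between n0,n6
  I4: injects 0.00724 A into n6 (from n0)
  Y(L1) = 0.000-0.01271j S between n6,n1
  I5: injects 0.0504 A into n4 (from n0)
  I6: injects 0.187 A into n3 (from n1)
  V1: constraint V(n6)−V(n0) = 1.64
Assemble and solve the 7×7 MNA system:
  V(n1)=1.878+0.7690j  V(n2)=-0.003275+1.949j  V(n3)=-4.811+4.891j  V(n4)=3.747+0.4514j  V(n5)=-0.2127+4.962j  V(n6)=1.640+0.000j
  i(V1)=1.453+0.002345j

-4.811+4.891j V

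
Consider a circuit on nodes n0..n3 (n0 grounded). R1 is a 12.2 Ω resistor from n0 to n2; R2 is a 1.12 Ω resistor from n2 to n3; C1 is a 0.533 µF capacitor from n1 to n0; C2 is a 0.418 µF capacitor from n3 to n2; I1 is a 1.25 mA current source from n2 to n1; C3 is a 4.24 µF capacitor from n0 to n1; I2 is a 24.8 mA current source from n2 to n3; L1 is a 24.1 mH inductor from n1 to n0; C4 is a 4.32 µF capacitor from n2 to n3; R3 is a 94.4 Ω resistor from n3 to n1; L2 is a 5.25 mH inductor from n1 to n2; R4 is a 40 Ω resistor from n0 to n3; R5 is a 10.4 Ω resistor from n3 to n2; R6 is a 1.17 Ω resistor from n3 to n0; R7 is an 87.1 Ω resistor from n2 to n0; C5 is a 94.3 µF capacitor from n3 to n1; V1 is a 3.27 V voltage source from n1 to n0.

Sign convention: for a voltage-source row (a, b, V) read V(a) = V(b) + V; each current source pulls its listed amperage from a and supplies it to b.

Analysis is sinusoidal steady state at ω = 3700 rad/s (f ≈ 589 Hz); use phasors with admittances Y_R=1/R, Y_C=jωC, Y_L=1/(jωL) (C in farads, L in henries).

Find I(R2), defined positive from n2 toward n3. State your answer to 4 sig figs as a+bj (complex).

-0.07904-0.1972j A

Element admittances at ω=3700 rad/s:
  Y(R1) = 0.08197+0.000j S between n0,n2
  Y(R2) = 0.8929+0.000j S between n2,n3
  Y(C1) = 0.000+0.001972j S between n1,n0
  Y(C2) = 0.000+0.001547j S between n3,n2
  I1: injects 0.00125 A into n1 (from n2)
  Y(C3) = 0.000+0.01569j S between n0,n1
  I2: injects 0.0248 A into n3 (from n2)
  Y(L1) = 0.000-0.01121j S between n1,n0
  Y(C4) = 0.000+0.01598j S between n2,n3
  Y(R3) = 0.01059+0.000j S between n3,n1
  Y(L2) = 0.000-0.05148j S between n1,n2
  Y(R4) = 0.02500+0.000j S between n0,n3
  Y(R5) = 0.09615+0.000j S between n3,n2
  Y(R6) = 0.8547+0.000j S between n3,n0
  Y(R7) = 0.01148+0.000j S between n2,n0
  Y(C5) = 0.000+0.3489j S between n3,n1
  V1: constraint V(n1)−V(n0) = 3.27
Assemble and solve the 4×4 MNA system:
  V(n1)=3.270+0.000j  V(n2)=0.2393+0.6850j  V(n3)=0.3278+0.9059j
  i(V1)=-0.3107-0.8820j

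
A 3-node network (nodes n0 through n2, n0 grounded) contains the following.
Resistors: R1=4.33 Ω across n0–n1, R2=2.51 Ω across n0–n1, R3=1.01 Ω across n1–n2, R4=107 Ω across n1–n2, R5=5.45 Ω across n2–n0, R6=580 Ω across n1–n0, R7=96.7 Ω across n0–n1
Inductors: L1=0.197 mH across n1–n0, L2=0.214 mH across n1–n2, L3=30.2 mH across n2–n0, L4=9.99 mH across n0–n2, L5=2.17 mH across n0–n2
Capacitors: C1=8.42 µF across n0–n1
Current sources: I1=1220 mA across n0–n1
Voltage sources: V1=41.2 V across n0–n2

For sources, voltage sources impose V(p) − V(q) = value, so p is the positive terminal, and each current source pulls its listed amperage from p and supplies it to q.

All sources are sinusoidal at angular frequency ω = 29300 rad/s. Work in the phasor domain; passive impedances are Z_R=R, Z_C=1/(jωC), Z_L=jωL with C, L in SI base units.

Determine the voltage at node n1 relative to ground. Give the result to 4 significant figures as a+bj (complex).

-24.49+2.720j V

Apply KCL at each of the 2 non-ground nodes and solve the resulting linear system.
Node n1: branches {R1, R2, L1, L2, C1, I1, R3, R4, R6, R7} → V_1 = -24.49+2.720j
Node n2: branches {L2, R3, R4, L3, R5, L4, L5, V1} → V_2 = -41.20+0.000j
Source currents: i(V1)=-24.69+0.7809j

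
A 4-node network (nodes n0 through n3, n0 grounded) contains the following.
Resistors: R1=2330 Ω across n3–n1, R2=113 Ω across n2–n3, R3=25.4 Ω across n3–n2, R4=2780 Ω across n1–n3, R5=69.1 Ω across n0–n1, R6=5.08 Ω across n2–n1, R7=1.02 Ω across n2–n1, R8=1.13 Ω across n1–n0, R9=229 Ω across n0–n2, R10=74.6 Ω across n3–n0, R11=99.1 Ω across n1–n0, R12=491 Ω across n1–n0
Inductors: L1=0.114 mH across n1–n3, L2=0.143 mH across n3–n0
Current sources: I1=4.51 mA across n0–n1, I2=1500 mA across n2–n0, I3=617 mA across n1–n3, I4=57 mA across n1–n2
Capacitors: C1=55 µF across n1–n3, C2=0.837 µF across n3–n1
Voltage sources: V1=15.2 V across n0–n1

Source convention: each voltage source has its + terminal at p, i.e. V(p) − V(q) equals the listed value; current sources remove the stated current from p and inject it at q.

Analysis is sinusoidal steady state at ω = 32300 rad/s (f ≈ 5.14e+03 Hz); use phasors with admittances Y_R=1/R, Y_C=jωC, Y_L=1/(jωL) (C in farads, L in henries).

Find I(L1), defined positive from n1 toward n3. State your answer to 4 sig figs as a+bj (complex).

MNA unknowns: 3 node voltages V₁..V_3 plus 1 source current (V1)
R1: Y=0.0004292+0.000j on G[3,1]
L1: Y=0.000-0.2716j on G[1,3]
R2: Y=0.008850+0.000j on G[2,3]
L2: Y=0.000-0.2165j on G[3,0]
I1: z[0]−=0.00451, z[1]+=0.00451
R3: Y=0.03937+0.000j on G[3,2]
C1: Y=0.000+1.776j on G[1,3]
R4: Y=0.0003597+0.000j on G[1,3]
I2: z[2]−=1.5, z[0]+=1.5
R5: Y=0.01447+0.000j on G[0,1]
R6: Y=0.1969+0.000j on G[2,1]
R7: Y=0.9804+0.000j on G[2,1]
I3: z[1]−=0.617, z[3]+=0.617
R8: Y=0.8850+0.000j on G[1,0]
R9: Y=0.004367+0.000j on G[0,2]
I4: z[1]−=0.057, z[2]+=0.057
R10: Y=0.01340+0.000j on G[3,0]
C2: Y=0.000+0.02704j on G[3,1]
R11: Y=0.01009+0.000j on G[1,0]
R12: Y=0.002037+0.000j on G[1,0]
V1: row V0−V1=15.2, i_V1 at 0,1
solve → V1=-15.20+0.000j, V2=-16.42-0.02731j, V3=-17.67-0.6965j
aux → i_V1=-12.82+3.816j

0.1892-0.6707j A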